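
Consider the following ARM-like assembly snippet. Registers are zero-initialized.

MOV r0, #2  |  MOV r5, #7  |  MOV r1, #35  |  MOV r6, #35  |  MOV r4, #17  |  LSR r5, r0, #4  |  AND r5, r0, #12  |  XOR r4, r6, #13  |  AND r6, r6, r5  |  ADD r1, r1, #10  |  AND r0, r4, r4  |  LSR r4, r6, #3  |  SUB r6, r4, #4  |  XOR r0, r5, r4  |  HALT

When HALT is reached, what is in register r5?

r0=2
r5=7
r1=35
r6=35
r4=17
r5=2>>4=0
r5=2&12=0
r4=35^13=46
r6=35&0=0
r1=35+10=45
r0=46&46=46
r4=0>>3=0
r6=0-4=-4
r0=0^0=0
halt.

0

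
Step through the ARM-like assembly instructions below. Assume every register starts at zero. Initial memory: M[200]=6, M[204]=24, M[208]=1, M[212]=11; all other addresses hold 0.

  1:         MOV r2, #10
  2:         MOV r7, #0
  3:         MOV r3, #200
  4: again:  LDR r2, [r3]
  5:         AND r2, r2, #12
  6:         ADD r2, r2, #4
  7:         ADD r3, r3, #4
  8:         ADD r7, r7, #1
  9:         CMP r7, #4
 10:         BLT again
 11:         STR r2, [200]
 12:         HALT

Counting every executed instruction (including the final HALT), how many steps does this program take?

MOV r2, #10 → r2=10
MOV r7, #0 → r7=0
MOV r3, #200 → r3=200
LDR r2, [r3] → r2=M[200]=6
AND r2, r2, #12 → r2=6&12=4
ADD r2, r2, #4 → r2=4+4=8
ADD r3, r3, #4 → r3=200+4=204
ADD r7, r7, #1 → r7=0+1=1
CMP r7, #4  (cmp 1,4)
BLT again: taken
LDR r2, [r3] → r2=M[204]=24
AND r2, r2, #12 → r2=24&12=8
ADD r2, r2, #4 → r2=8+4=12
ADD r3, r3, #4 → r3=204+4=208
ADD r7, r7, #1 → r7=1+1=2
CMP r7, #4  (cmp 2,4)
BLT again: taken
LDR r2, [r3] → r2=M[208]=1
AND r2, r2, #12 → r2=1&12=0
ADD r2, r2, #4 → r2=0+4=4
ADD r3, r3, #4 → r3=208+4=212
ADD r7, r7, #1 → r7=2+1=3
CMP r7, #4  (cmp 3,4)
BLT again: taken
LDR r2, [r3] → r2=M[212]=11
AND r2, r2, #12 → r2=11&12=8
ADD r2, r2, #4 → r2=8+4=12
ADD r3, r3, #4 → r3=212+4=216
ADD r7, r7, #1 → r7=3+1=4
CMP r7, #4  (cmp 4,4)
BLT again: not taken
STR r2, [200] → M[200]=12
halt.
Total executed instructions: 33.

33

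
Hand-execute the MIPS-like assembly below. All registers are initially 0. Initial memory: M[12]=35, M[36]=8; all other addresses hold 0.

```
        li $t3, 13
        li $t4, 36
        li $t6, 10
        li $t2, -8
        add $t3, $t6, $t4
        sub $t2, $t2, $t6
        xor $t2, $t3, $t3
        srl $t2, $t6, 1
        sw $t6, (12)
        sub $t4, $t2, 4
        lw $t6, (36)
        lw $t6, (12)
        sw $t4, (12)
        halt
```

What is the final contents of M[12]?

li $t3, 13 → $t3=13
li $t4, 36 → $t4=36
li $t6, 10 → $t6=10
li $t2, -8 → $t2=-8
add $t3, $t6, $t4 → $t3=10+36=46
sub $t2, $t2, $t6 → $t2=(-8)-10=-18
xor $t2, $t3, $t3 → $t2=46^46=0
srl $t2, $t6, 1 → $t2=10>>1=5
sw $t6, (12) → M[12]=10
sub $t4, $t2, 4 → $t4=5-4=1
lw $t6, (36) → $t6=M[36]=8
lw $t6, (12) → $t6=M[12]=10
sw $t4, (12) → M[12]=1
halt.

1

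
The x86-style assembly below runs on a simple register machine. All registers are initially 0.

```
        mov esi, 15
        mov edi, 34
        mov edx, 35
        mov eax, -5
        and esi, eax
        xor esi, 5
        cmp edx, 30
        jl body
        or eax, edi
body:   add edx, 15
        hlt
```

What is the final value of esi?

14

mov esi, 15 → esi=15
mov edi, 34 → edi=34
mov edx, 35 → edx=35
mov eax, -5 → eax=-5
and esi, eax → esi=15&(-5)=11
xor esi, 5 → esi=11^5=14
cmp edx, 30  (cmp 35,30)
jl body: not taken
or eax, edi → eax=(-5)|34=-5
add edx, 15 → edx=35+15=50
halt.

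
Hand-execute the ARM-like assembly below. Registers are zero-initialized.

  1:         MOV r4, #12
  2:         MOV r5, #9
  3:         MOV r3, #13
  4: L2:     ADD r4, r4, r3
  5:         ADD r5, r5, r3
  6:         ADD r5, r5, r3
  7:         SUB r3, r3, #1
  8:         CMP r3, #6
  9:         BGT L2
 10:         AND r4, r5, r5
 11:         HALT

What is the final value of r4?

149

MOV r4, #12 → r4=12
MOV r5, #9 → r5=9
MOV r3, #13 → r3=13
ADD r4, r4, r3 → r4=12+13=25
ADD r5, r5, r3 → r5=9+13=22
ADD r5, r5, r3 → r5=22+13=35
SUB r3, r3, #1 → r3=13-1=12
CMP r3, #6  (cmp 12,6)
BGT L2: taken
ADD r4, r4, r3 → r4=25+12=37
ADD r5, r5, r3 → r5=35+12=47
ADD r5, r5, r3 → r5=47+12=59
SUB r3, r3, #1 → r3=12-1=11
CMP r3, #6  (cmp 11,6)
BGT L2: taken
ADD r4, r4, r3 → r4=37+11=48
ADD r5, r5, r3 → r5=59+11=70
ADD r5, r5, r3 → r5=70+11=81
SUB r3, r3, #1 → r3=11-1=10
CMP r3, #6  (cmp 10,6)
BGT L2: taken
ADD r4, r4, r3 → r4=48+10=58
ADD r5, r5, r3 → r5=81+10=91
ADD r5, r5, r3 → r5=91+10=101
SUB r3, r3, #1 → r3=10-1=9
CMP r3, #6  (cmp 9,6)
BGT L2: taken
ADD r4, r4, r3 → r4=58+9=67
ADD r5, r5, r3 → r5=101+9=110
ADD r5, r5, r3 → r5=110+9=119
SUB r3, r3, #1 → r3=9-1=8
CMP r3, #6  (cmp 8,6)
BGT L2: taken
ADD r4, r4, r3 → r4=67+8=75
ADD r5, r5, r3 → r5=119+8=127
ADD r5, r5, r3 → r5=127+8=135
SUB r3, r3, #1 → r3=8-1=7
CMP r3, #6  (cmp 7,6)
BGT L2: taken
ADD r4, r4, r3 → r4=75+7=82
ADD r5, r5, r3 → r5=135+7=142
ADD r5, r5, r3 → r5=142+7=149
SUB r3, r3, #1 → r3=7-1=6
CMP r3, #6  (cmp 6,6)
BGT L2: not taken
AND r4, r5, r5 → r4=149&149=149
halt.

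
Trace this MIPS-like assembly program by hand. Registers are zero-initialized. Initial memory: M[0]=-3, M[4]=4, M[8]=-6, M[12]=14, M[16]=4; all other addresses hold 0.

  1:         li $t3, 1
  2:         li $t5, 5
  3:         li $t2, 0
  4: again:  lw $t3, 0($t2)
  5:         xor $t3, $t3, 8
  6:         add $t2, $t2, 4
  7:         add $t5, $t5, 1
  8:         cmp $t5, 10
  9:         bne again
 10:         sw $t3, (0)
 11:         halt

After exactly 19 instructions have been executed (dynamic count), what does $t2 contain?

$t3=1
$t5=5
$t2=0
$t3=M[0]=-3
$t3=(-3)^8=-11
$t2=0+4=4
$t5=5+1=6
cmp $t5, 10  (cmp 6,10)
bne again: taken
$t3=M[4]=4
$t3=4^8=12
$t2=4+4=8
$t5=6+1=7
cmp $t5, 10  (cmp 7,10)
bne again: taken
$t3=M[8]=-6
$t3=(-6)^8=-14
$t2=8+4=12
$t5=7+1=8
After step 19: $t2 = 12.

12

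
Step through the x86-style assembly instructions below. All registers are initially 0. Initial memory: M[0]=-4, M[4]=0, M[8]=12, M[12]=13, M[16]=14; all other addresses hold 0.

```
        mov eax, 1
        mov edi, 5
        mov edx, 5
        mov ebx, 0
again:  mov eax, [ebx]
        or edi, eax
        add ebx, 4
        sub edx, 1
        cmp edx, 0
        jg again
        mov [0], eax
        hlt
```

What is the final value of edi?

after mov eax, 1: eax=1
after mov edi, 5: edi=5
after mov edx, 5: edx=5
after mov ebx, 0: ebx=0
after mov eax, [ebx]: eax=M[0]=-4
after or edi, eax: edi=5|(-4)=-3
after add ebx, 4: ebx=0+4=4
after sub edx, 1: edx=5-1=4
cmp edx, 0  (cmp 4,0)
jg again: taken
after mov eax, [ebx]: eax=M[4]=0
after or edi, eax: edi=(-3)|0=-3
after add ebx, 4: ebx=4+4=8
after sub edx, 1: edx=4-1=3
cmp edx, 0  (cmp 3,0)
jg again: taken
after mov eax, [ebx]: eax=M[8]=12
after or edi, eax: edi=(-3)|12=-3
after add ebx, 4: ebx=8+4=12
after sub edx, 1: edx=3-1=2
cmp edx, 0  (cmp 2,0)
jg again: taken
after mov eax, [ebx]: eax=M[12]=13
after or edi, eax: edi=(-3)|13=-3
after add ebx, 4: ebx=12+4=16
after sub edx, 1: edx=2-1=1
cmp edx, 0  (cmp 1,0)
jg again: taken
after mov eax, [ebx]: eax=M[16]=14
after or edi, eax: edi=(-3)|14=-1
after add ebx, 4: ebx=16+4=20
after sub edx, 1: edx=1-1=0
cmp edx, 0  (cmp 0,0)
jg again: not taken
mov [0], eax → M[0]=14
halt.

-1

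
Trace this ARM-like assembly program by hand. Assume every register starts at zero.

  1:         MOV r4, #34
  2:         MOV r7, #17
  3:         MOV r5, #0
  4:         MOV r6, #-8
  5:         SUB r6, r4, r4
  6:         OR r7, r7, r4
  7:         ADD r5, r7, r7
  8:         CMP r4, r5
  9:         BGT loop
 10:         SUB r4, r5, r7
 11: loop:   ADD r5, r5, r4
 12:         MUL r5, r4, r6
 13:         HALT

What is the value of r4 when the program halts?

after MOV r4, #34: r4=34
after MOV r7, #17: r7=17
after MOV r5, #0: r5=0
after MOV r6, #-8: r6=-8
after SUB r6, r4, r4: r6=34-34=0
after OR r7, r7, r4: r7=17|34=51
after ADD r5, r7, r7: r5=51+51=102
CMP r4, r5  (cmp 34,102)
BGT loop: not taken
after SUB r4, r5, r7: r4=102-51=51
after ADD r5, r5, r4: r5=102+51=153
after MUL r5, r4, r6: r5=51*0=0
halt.

51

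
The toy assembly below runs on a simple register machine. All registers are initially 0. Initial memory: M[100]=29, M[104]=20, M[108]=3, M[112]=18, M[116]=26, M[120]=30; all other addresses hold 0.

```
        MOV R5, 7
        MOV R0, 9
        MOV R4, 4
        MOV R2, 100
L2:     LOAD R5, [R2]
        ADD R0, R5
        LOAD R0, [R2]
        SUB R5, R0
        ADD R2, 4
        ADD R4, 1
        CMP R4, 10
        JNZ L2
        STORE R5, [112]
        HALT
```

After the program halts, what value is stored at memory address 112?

after MOV R5, 7: R5=7
after MOV R0, 9: R0=9
after MOV R4, 4: R4=4
after MOV R2, 100: R2=100
after LOAD R5, [R2]: R5=M[100]=29
after ADD R0, R5: R0=9+29=38
after LOAD R0, [R2]: R0=M[100]=29
after SUB R5, R0: R5=29-29=0
after ADD R2, 4: R2=100+4=104
after ADD R4, 1: R4=4+1=5
CMP R4, 10  (cmp 5,10)
JNZ L2: taken
after LOAD R5, [R2]: R5=M[104]=20
after ADD R0, R5: R0=29+20=49
after LOAD R0, [R2]: R0=M[104]=20
after SUB R5, R0: R5=20-20=0
after ADD R2, 4: R2=104+4=108
after ADD R4, 1: R4=5+1=6
CMP R4, 10  (cmp 6,10)
JNZ L2: taken
after LOAD R5, [R2]: R5=M[108]=3
after ADD R0, R5: R0=20+3=23
after LOAD R0, [R2]: R0=M[108]=3
after SUB R5, R0: R5=3-3=0
after ADD R2, 4: R2=108+4=112
after ADD R4, 1: R4=6+1=7
CMP R4, 10  (cmp 7,10)
JNZ L2: taken
after LOAD R5, [R2]: R5=M[112]=18
after ADD R0, R5: R0=3+18=21
after LOAD R0, [R2]: R0=M[112]=18
after SUB R5, R0: R5=18-18=0
after ADD R2, 4: R2=112+4=116
after ADD R4, 1: R4=7+1=8
CMP R4, 10  (cmp 8,10)
JNZ L2: taken
after LOAD R5, [R2]: R5=M[116]=26
after ADD R0, R5: R0=18+26=44
after LOAD R0, [R2]: R0=M[116]=26
after SUB R5, R0: R5=26-26=0
after ADD R2, 4: R2=116+4=120
after ADD R4, 1: R4=8+1=9
CMP R4, 10  (cmp 9,10)
JNZ L2: taken
after LOAD R5, [R2]: R5=M[120]=30
after ADD R0, R5: R0=26+30=56
after LOAD R0, [R2]: R0=M[120]=30
after SUB R5, R0: R5=30-30=0
after ADD R2, 4: R2=120+4=124
after ADD R4, 1: R4=9+1=10
CMP R4, 10  (cmp 10,10)
JNZ L2: not taken
STORE R5, [112] → M[112]=0
halt.

0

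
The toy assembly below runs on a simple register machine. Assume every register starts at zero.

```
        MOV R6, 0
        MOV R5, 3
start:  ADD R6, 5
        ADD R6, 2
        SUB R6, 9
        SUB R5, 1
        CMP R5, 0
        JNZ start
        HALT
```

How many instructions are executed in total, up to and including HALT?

after MOV R6, 0: R6=0
after MOV R5, 3: R5=3
after ADD R6, 5: R6=0+5=5
after ADD R6, 2: R6=5+2=7
after SUB R6, 9: R6=7-9=-2
after SUB R5, 1: R5=3-1=2
CMP R5, 0  (cmp 2,0)
JNZ start: taken
after ADD R6, 5: R6=(-2)+5=3
after ADD R6, 2: R6=3+2=5
after SUB R6, 9: R6=5-9=-4
after SUB R5, 1: R5=2-1=1
CMP R5, 0  (cmp 1,0)
JNZ start: taken
after ADD R6, 5: R6=(-4)+5=1
after ADD R6, 2: R6=1+2=3
after SUB R6, 9: R6=3-9=-6
after SUB R5, 1: R5=1-1=0
CMP R5, 0  (cmp 0,0)
JNZ start: not taken
halt.
Total executed instructions: 21.

21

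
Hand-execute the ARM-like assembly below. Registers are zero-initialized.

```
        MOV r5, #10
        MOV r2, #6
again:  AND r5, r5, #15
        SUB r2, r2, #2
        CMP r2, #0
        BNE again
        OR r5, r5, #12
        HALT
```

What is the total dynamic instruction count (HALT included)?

MOV r5, #10 → r5=10
MOV r2, #6 → r2=6
AND r5, r5, #15 → r5=10&15=10
SUB r2, r2, #2 → r2=6-2=4
CMP r2, #0  (cmp 4,0)
BNE again: taken
AND r5, r5, #15 → r5=10&15=10
SUB r2, r2, #2 → r2=4-2=2
CMP r2, #0  (cmp 2,0)
BNE again: taken
AND r5, r5, #15 → r5=10&15=10
SUB r2, r2, #2 → r2=2-2=0
CMP r2, #0  (cmp 0,0)
BNE again: not taken
OR r5, r5, #12 → r5=10|12=14
halt.
Total executed instructions: 16.

16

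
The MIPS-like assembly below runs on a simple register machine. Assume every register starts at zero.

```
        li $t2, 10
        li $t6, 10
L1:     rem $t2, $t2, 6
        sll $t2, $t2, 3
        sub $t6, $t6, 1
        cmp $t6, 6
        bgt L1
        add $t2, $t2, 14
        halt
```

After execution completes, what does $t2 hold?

li $t2, 10 → $t2=10
li $t6, 10 → $t6=10
rem $t2, $t2, 6 → $t2=10%6=4
sll $t2, $t2, 3 → $t2=4<<3=32
sub $t6, $t6, 1 → $t6=10-1=9
cmp $t6, 6  (cmp 9,6)
bgt L1: taken
rem $t2, $t2, 6 → $t2=32%6=2
sll $t2, $t2, 3 → $t2=2<<3=16
sub $t6, $t6, 1 → $t6=9-1=8
cmp $t6, 6  (cmp 8,6)
bgt L1: taken
rem $t2, $t2, 6 → $t2=16%6=4
sll $t2, $t2, 3 → $t2=4<<3=32
sub $t6, $t6, 1 → $t6=8-1=7
cmp $t6, 6  (cmp 7,6)
bgt L1: taken
rem $t2, $t2, 6 → $t2=32%6=2
sll $t2, $t2, 3 → $t2=2<<3=16
sub $t6, $t6, 1 → $t6=7-1=6
cmp $t6, 6  (cmp 6,6)
bgt L1: not taken
add $t2, $t2, 14 → $t2=16+14=30
halt.

30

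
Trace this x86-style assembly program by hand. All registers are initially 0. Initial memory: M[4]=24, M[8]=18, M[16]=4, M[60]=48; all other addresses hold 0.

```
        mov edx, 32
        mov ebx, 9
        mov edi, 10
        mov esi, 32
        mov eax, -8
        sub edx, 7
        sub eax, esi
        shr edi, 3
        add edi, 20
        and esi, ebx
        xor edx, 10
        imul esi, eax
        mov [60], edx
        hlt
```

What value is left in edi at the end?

mov edx, 32 → edx=32
mov ebx, 9 → ebx=9
mov edi, 10 → edi=10
mov esi, 32 → esi=32
mov eax, -8 → eax=-8
sub edx, 7 → edx=32-7=25
sub eax, esi → eax=(-8)-32=-40
shr edi, 3 → edi=10>>3=1
add edi, 20 → edi=1+20=21
and esi, ebx → esi=32&9=0
xor edx, 10 → edx=25^10=19
imul esi, eax → esi=0*(-40)=0
mov [60], edx → M[60]=19
halt.

21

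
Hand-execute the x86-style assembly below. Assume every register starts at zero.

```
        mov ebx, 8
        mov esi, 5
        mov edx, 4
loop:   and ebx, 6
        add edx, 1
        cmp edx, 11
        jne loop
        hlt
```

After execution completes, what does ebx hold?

after mov ebx, 8: ebx=8
after mov esi, 5: esi=5
after mov edx, 4: edx=4
after and ebx, 6: ebx=8&6=0
after add edx, 1: edx=4+1=5
cmp edx, 11  (cmp 5,11)
jne loop: taken
after and ebx, 6: ebx=0&6=0
after add edx, 1: edx=5+1=6
cmp edx, 11  (cmp 6,11)
jne loop: taken
after and ebx, 6: ebx=0&6=0
after add edx, 1: edx=6+1=7
cmp edx, 11  (cmp 7,11)
jne loop: taken
after and ebx, 6: ebx=0&6=0
after add edx, 1: edx=7+1=8
cmp edx, 11  (cmp 8,11)
jne loop: taken
after and ebx, 6: ebx=0&6=0
after add edx, 1: edx=8+1=9
cmp edx, 11  (cmp 9,11)
jne loop: taken
after and ebx, 6: ebx=0&6=0
after add edx, 1: edx=9+1=10
cmp edx, 11  (cmp 10,11)
jne loop: taken
after and ebx, 6: ebx=0&6=0
after add edx, 1: edx=10+1=11
cmp edx, 11  (cmp 11,11)
jne loop: not taken
halt.

0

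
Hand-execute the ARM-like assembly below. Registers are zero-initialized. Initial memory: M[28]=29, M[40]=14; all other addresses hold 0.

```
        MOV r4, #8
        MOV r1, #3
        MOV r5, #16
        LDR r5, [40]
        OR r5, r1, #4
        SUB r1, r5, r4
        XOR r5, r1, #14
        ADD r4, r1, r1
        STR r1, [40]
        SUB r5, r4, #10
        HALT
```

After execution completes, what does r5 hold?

-12

r4=8
r1=3
r5=16
r5=M[40]=14
r5=3|4=7
r1=7-8=-1
r5=(-1)^14=-15
r4=(-1)+(-1)=-2
STR r1, [40] → M[40]=-1
r5=(-2)-10=-12
halt.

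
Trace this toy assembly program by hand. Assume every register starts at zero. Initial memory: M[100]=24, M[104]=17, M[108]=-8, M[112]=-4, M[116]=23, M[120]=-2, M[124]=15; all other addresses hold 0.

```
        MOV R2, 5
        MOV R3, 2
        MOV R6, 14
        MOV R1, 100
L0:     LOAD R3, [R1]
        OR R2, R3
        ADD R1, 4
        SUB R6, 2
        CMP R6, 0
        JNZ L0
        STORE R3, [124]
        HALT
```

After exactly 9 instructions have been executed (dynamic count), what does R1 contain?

after MOV R2, 5: R2=5
after MOV R3, 2: R3=2
after MOV R6, 14: R6=14
after MOV R1, 100: R1=100
after LOAD R3, [R1]: R3=M[100]=24
after OR R2, R3: R2=5|24=29
after ADD R1, 4: R1=100+4=104
after SUB R6, 2: R6=14-2=12
CMP R6, 0  (cmp 12,0)
After step 9: R1 = 104.

104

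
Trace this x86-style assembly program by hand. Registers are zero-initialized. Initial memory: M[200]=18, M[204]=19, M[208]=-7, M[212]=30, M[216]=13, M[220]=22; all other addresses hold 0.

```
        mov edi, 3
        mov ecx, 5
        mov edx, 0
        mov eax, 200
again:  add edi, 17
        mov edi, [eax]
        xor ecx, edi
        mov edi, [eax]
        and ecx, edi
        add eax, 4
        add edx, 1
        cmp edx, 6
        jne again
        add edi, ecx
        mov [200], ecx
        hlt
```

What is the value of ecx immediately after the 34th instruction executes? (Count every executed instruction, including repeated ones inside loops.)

-26

mov edi, 3 → edi=3
mov ecx, 5 → ecx=5
mov edx, 0 → edx=0
mov eax, 200 → eax=200
add edi, 17 → edi=3+17=20
mov edi, [eax] → edi=M[200]=18
xor ecx, edi → ecx=5^18=23
mov edi, [eax] → edi=M[200]=18
and ecx, edi → ecx=23&18=18
add eax, 4 → eax=200+4=204
add edx, 1 → edx=0+1=1
cmp edx, 6  (cmp 1,6)
jne again: taken
add edi, 17 → edi=18+17=35
mov edi, [eax] → edi=M[204]=19
xor ecx, edi → ecx=18^19=1
mov edi, [eax] → edi=M[204]=19
and ecx, edi → ecx=1&19=1
add eax, 4 → eax=204+4=208
add edx, 1 → edx=1+1=2
cmp edx, 6  (cmp 2,6)
jne again: taken
add edi, 17 → edi=19+17=36
mov edi, [eax] → edi=M[208]=-7
xor ecx, edi → ecx=1^(-7)=-8
mov edi, [eax] → edi=M[208]=-7
and ecx, edi → ecx=(-8)&(-7)=-8
add eax, 4 → eax=208+4=212
add edx, 1 → edx=2+1=3
cmp edx, 6  (cmp 3,6)
jne again: taken
add edi, 17 → edi=(-7)+17=10
mov edi, [eax] → edi=M[212]=30
xor ecx, edi → ecx=(-8)^30=-26
After step 34: ecx = -26.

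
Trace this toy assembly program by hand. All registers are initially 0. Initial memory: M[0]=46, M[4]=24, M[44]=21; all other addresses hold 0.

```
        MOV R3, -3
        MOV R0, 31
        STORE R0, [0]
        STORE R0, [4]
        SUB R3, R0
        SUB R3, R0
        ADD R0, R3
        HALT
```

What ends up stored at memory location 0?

31

after MOV R3, -3: R3=-3
after MOV R0, 31: R0=31
STORE R0, [0] → M[0]=31
STORE R0, [4] → M[4]=31
after SUB R3, R0: R3=(-3)-31=-34
after SUB R3, R0: R3=(-34)-31=-65
after ADD R0, R3: R0=31+(-65)=-34
halt.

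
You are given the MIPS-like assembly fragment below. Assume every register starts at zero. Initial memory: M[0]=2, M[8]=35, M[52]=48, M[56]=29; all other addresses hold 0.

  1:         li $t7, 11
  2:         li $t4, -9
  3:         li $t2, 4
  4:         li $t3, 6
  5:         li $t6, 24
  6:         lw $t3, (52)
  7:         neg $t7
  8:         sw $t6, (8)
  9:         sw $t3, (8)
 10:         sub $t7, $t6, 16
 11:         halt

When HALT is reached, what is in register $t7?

8

after li $t7, 11: $t7=11
after li $t4, -9: $t4=-9
after li $t2, 4: $t2=4
after li $t3, 6: $t3=6
after li $t6, 24: $t6=24
after lw $t3, (52): $t3=M[52]=48
after neg $t7: $t7=-(11)=-11
sw $t6, (8) → M[8]=24
sw $t3, (8) → M[8]=48
after sub $t7, $t6, 16: $t7=24-16=8
halt.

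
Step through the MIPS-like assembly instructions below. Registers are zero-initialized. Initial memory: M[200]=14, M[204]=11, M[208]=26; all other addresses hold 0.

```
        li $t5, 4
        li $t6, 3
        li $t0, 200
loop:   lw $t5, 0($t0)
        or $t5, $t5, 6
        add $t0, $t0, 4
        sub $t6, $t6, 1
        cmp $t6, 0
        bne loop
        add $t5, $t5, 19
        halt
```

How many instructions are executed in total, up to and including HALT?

li $t5, 4 → $t5=4
li $t6, 3 → $t6=3
li $t0, 200 → $t0=200
lw $t5, 0($t0) → $t5=M[200]=14
or $t5, $t5, 6 → $t5=14|6=14
add $t0, $t0, 4 → $t0=200+4=204
sub $t6, $t6, 1 → $t6=3-1=2
cmp $t6, 0  (cmp 2,0)
bne loop: taken
lw $t5, 0($t0) → $t5=M[204]=11
or $t5, $t5, 6 → $t5=11|6=15
add $t0, $t0, 4 → $t0=204+4=208
sub $t6, $t6, 1 → $t6=2-1=1
cmp $t6, 0  (cmp 1,0)
bne loop: taken
lw $t5, 0($t0) → $t5=M[208]=26
or $t5, $t5, 6 → $t5=26|6=30
add $t0, $t0, 4 → $t0=208+4=212
sub $t6, $t6, 1 → $t6=1-1=0
cmp $t6, 0  (cmp 0,0)
bne loop: not taken
add $t5, $t5, 19 → $t5=30+19=49
halt.
Total executed instructions: 23.

23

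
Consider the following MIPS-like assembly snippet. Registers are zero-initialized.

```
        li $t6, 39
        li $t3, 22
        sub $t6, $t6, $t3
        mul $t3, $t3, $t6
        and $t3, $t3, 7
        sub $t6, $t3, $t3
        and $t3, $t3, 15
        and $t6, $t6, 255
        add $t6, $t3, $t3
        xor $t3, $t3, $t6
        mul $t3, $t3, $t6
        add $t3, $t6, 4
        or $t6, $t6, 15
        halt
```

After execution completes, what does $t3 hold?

16

after li $t6, 39: $t6=39
after li $t3, 22: $t3=22
after sub $t6, $t6, $t3: $t6=39-22=17
after mul $t3, $t3, $t6: $t3=22*17=374
after and $t3, $t3, 7: $t3=374&7=6
after sub $t6, $t3, $t3: $t6=6-6=0
after and $t3, $t3, 15: $t3=6&15=6
after and $t6, $t6, 255: $t6=0&255=0
after add $t6, $t3, $t3: $t6=6+6=12
after xor $t3, $t3, $t6: $t3=6^12=10
after mul $t3, $t3, $t6: $t3=10*12=120
after add $t3, $t6, 4: $t3=12+4=16
after or $t6, $t6, 15: $t6=12|15=15
halt.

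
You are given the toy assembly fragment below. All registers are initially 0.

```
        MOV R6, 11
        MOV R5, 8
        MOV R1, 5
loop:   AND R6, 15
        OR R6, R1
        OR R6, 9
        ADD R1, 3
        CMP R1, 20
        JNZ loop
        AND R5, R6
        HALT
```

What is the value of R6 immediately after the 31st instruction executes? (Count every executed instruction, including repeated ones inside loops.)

31

MOV R6, 11 → R6=11
MOV R5, 8 → R5=8
MOV R1, 5 → R1=5
AND R6, 15 → R6=11&15=11
OR R6, R1 → R6=11|5=15
OR R6, 9 → R6=15|9=15
ADD R1, 3 → R1=5+3=8
CMP R1, 20  (cmp 8,20)
JNZ loop: taken
AND R6, 15 → R6=15&15=15
OR R6, R1 → R6=15|8=15
OR R6, 9 → R6=15|9=15
ADD R1, 3 → R1=8+3=11
CMP R1, 20  (cmp 11,20)
JNZ loop: taken
AND R6, 15 → R6=15&15=15
OR R6, R1 → R6=15|11=15
OR R6, 9 → R6=15|9=15
ADD R1, 3 → R1=11+3=14
CMP R1, 20  (cmp 14,20)
JNZ loop: taken
AND R6, 15 → R6=15&15=15
OR R6, R1 → R6=15|14=15
OR R6, 9 → R6=15|9=15
ADD R1, 3 → R1=14+3=17
CMP R1, 20  (cmp 17,20)
JNZ loop: taken
AND R6, 15 → R6=15&15=15
OR R6, R1 → R6=15|17=31
OR R6, 9 → R6=31|9=31
ADD R1, 3 → R1=17+3=20
After step 31: R6 = 31.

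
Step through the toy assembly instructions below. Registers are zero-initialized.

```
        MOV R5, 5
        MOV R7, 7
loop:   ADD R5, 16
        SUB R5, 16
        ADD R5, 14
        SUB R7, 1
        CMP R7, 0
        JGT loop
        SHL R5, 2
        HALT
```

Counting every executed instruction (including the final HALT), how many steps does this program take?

R5=5
R7=7
R5=5+16=21
R5=21-16=5
R5=5+14=19
R7=7-1=6
CMP R7, 0  (cmp 6,0)
JGT loop: taken
R5=19+16=35
R5=35-16=19
R5=19+14=33
R7=6-1=5
CMP R7, 0  (cmp 5,0)
JGT loop: taken
R5=33+16=49
R5=49-16=33
R5=33+14=47
R7=5-1=4
CMP R7, 0  (cmp 4,0)
JGT loop: taken
R5=47+16=63
R5=63-16=47
R5=47+14=61
R7=4-1=3
CMP R7, 0  (cmp 3,0)
JGT loop: taken
R5=61+16=77
R5=77-16=61
R5=61+14=75
R7=3-1=2
CMP R7, 0  (cmp 2,0)
JGT loop: taken
R5=75+16=91
R5=91-16=75
R5=75+14=89
R7=2-1=1
CMP R7, 0  (cmp 1,0)
JGT loop: taken
R5=89+16=105
R5=105-16=89
R5=89+14=103
R7=1-1=0
CMP R7, 0  (cmp 0,0)
JGT loop: not taken
R5=103<<2=412
halt.
Total executed instructions: 46.

46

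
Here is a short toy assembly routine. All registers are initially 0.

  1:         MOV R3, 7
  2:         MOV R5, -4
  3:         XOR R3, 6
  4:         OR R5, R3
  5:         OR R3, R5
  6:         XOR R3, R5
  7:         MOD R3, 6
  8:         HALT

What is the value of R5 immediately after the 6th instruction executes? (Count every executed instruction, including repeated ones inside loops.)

-3

after MOV R3, 7: R3=7
after MOV R5, -4: R5=-4
after XOR R3, 6: R3=7^6=1
after OR R5, R3: R5=(-4)|1=-3
after OR R3, R5: R3=1|(-3)=-3
after XOR R3, R5: R3=(-3)^(-3)=0
After step 6: R5 = -3.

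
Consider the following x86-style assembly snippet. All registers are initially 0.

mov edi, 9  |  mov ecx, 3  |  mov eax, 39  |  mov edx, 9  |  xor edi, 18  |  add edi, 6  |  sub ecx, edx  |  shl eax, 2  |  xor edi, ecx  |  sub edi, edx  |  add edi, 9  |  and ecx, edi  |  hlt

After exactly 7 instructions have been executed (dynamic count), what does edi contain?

33

mov edi, 9 → edi=9
mov ecx, 3 → ecx=3
mov eax, 39 → eax=39
mov edx, 9 → edx=9
xor edi, 18 → edi=9^18=27
add edi, 6 → edi=27+6=33
sub ecx, edx → ecx=3-9=-6
After step 7: edi = 33.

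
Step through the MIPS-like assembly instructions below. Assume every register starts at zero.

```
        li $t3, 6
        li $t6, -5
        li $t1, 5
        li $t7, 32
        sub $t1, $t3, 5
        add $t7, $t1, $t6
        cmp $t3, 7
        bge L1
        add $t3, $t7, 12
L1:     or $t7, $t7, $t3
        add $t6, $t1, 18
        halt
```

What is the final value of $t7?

after li $t3, 6: $t3=6
after li $t6, -5: $t6=-5
after li $t1, 5: $t1=5
after li $t7, 32: $t7=32
after sub $t1, $t3, 5: $t1=6-5=1
after add $t7, $t1, $t6: $t7=1+(-5)=-4
cmp $t3, 7  (cmp 6,7)
bge L1: not taken
after add $t3, $t7, 12: $t3=(-4)+12=8
after or $t7, $t7, $t3: $t7=(-4)|8=-4
after add $t6, $t1, 18: $t6=1+18=19
halt.

-4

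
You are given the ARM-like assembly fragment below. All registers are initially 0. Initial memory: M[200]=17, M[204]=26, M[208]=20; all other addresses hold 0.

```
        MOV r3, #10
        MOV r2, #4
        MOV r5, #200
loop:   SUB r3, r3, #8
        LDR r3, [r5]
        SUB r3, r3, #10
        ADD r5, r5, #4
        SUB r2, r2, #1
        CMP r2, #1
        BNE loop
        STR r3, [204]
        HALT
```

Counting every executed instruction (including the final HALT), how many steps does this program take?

26

r3=10
r2=4
r5=200
r3=10-8=2
r3=M[200]=17
r3=17-10=7
r5=200+4=204
r2=4-1=3
CMP r2, #1  (cmp 3,1)
BNE loop: taken
r3=7-8=-1
r3=M[204]=26
r3=26-10=16
r5=204+4=208
r2=3-1=2
CMP r2, #1  (cmp 2,1)
BNE loop: taken
r3=16-8=8
r3=M[208]=20
r3=20-10=10
r5=208+4=212
r2=2-1=1
CMP r2, #1  (cmp 1,1)
BNE loop: not taken
STR r3, [204] → M[204]=10
halt.
Total executed instructions: 26.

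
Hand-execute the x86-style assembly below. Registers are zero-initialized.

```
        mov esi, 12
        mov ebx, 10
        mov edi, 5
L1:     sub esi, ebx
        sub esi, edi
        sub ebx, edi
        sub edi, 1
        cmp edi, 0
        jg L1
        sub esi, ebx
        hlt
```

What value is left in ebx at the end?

-5

mov esi, 12 → esi=12
mov ebx, 10 → ebx=10
mov edi, 5 → edi=5
sub esi, ebx → esi=12-10=2
sub esi, edi → esi=2-5=-3
sub ebx, edi → ebx=10-5=5
sub edi, 1 → edi=5-1=4
cmp edi, 0  (cmp 4,0)
jg L1: taken
sub esi, ebx → esi=(-3)-5=-8
sub esi, edi → esi=(-8)-4=-12
sub ebx, edi → ebx=5-4=1
sub edi, 1 → edi=4-1=3
cmp edi, 0  (cmp 3,0)
jg L1: taken
sub esi, ebx → esi=(-12)-1=-13
sub esi, edi → esi=(-13)-3=-16
sub ebx, edi → ebx=1-3=-2
sub edi, 1 → edi=3-1=2
cmp edi, 0  (cmp 2,0)
jg L1: taken
sub esi, ebx → esi=(-16)-(-2)=-14
sub esi, edi → esi=(-14)-2=-16
sub ebx, edi → ebx=(-2)-2=-4
sub edi, 1 → edi=2-1=1
cmp edi, 0  (cmp 1,0)
jg L1: taken
sub esi, ebx → esi=(-16)-(-4)=-12
sub esi, edi → esi=(-12)-1=-13
sub ebx, edi → ebx=(-4)-1=-5
sub edi, 1 → edi=1-1=0
cmp edi, 0  (cmp 0,0)
jg L1: not taken
sub esi, ebx → esi=(-13)-(-5)=-8
halt.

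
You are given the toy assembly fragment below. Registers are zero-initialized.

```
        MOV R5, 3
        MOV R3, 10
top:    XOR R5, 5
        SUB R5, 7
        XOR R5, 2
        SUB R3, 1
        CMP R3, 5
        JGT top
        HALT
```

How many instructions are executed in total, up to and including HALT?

MOV R5, 3 → R5=3
MOV R3, 10 → R3=10
XOR R5, 5 → R5=3^5=6
SUB R5, 7 → R5=6-7=-1
XOR R5, 2 → R5=(-1)^2=-3
SUB R3, 1 → R3=10-1=9
CMP R3, 5  (cmp 9,5)
JGT top: taken
XOR R5, 5 → R5=(-3)^5=-8
SUB R5, 7 → R5=(-8)-7=-15
XOR R5, 2 → R5=(-15)^2=-13
SUB R3, 1 → R3=9-1=8
CMP R3, 5  (cmp 8,5)
JGT top: taken
XOR R5, 5 → R5=(-13)^5=-10
SUB R5, 7 → R5=(-10)-7=-17
XOR R5, 2 → R5=(-17)^2=-19
SUB R3, 1 → R3=8-1=7
CMP R3, 5  (cmp 7,5)
JGT top: taken
XOR R5, 5 → R5=(-19)^5=-24
SUB R5, 7 → R5=(-24)-7=-31
XOR R5, 2 → R5=(-31)^2=-29
SUB R3, 1 → R3=7-1=6
CMP R3, 5  (cmp 6,5)
JGT top: taken
XOR R5, 5 → R5=(-29)^5=-26
SUB R5, 7 → R5=(-26)-7=-33
XOR R5, 2 → R5=(-33)^2=-35
SUB R3, 1 → R3=6-1=5
CMP R3, 5  (cmp 5,5)
JGT top: not taken
halt.
Total executed instructions: 33.

33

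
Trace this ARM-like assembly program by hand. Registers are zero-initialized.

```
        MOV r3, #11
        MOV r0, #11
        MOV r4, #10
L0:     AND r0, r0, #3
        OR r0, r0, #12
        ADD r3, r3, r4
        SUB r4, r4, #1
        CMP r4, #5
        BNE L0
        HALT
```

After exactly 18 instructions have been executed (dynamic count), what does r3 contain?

38

MOV r3, #11 → r3=11
MOV r0, #11 → r0=11
MOV r4, #10 → r4=10
AND r0, r0, #3 → r0=11&3=3
OR r0, r0, #12 → r0=3|12=15
ADD r3, r3, r4 → r3=11+10=21
SUB r4, r4, #1 → r4=10-1=9
CMP r4, #5  (cmp 9,5)
BNE L0: taken
AND r0, r0, #3 → r0=15&3=3
OR r0, r0, #12 → r0=3|12=15
ADD r3, r3, r4 → r3=21+9=30
SUB r4, r4, #1 → r4=9-1=8
CMP r4, #5  (cmp 8,5)
BNE L0: taken
AND r0, r0, #3 → r0=15&3=3
OR r0, r0, #12 → r0=3|12=15
ADD r3, r3, r4 → r3=30+8=38
After step 18: r3 = 38.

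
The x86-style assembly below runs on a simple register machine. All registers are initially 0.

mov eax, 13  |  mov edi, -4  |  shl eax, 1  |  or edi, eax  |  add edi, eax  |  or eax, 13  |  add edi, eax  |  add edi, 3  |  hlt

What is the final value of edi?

58

eax=13
edi=-4
eax=13<<1=26
edi=(-4)|26=-2
edi=(-2)+26=24
eax=26|13=31
edi=24+31=55
edi=55+3=58
halt.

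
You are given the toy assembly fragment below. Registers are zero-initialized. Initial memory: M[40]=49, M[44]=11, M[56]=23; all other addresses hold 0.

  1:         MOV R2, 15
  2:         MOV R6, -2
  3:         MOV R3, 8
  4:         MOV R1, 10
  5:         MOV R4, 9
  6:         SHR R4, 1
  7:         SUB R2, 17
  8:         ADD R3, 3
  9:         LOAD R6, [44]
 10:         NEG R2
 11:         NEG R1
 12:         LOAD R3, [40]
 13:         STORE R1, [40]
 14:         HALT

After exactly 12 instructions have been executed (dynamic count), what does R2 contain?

after MOV R2, 15: R2=15
after MOV R6, -2: R6=-2
after MOV R3, 8: R3=8
after MOV R1, 10: R1=10
after MOV R4, 9: R4=9
after SHR R4, 1: R4=9>>1=4
after SUB R2, 17: R2=15-17=-2
after ADD R3, 3: R3=8+3=11
after LOAD R6, [44]: R6=M[44]=11
after NEG R2: R2=-(-2)=2
after NEG R1: R1=-(10)=-10
after LOAD R3, [40]: R3=M[40]=49
After step 12: R2 = 2.

2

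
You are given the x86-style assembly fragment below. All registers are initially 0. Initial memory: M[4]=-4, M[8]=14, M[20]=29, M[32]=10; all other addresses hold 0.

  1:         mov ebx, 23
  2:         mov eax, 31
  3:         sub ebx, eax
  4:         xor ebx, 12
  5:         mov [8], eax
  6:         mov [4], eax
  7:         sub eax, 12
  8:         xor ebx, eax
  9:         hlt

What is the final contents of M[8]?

ebx=23
eax=31
ebx=23-31=-8
ebx=(-8)^12=-12
mov [8], eax → M[8]=31
mov [4], eax → M[4]=31
eax=31-12=19
ebx=(-12)^19=-25
halt.

31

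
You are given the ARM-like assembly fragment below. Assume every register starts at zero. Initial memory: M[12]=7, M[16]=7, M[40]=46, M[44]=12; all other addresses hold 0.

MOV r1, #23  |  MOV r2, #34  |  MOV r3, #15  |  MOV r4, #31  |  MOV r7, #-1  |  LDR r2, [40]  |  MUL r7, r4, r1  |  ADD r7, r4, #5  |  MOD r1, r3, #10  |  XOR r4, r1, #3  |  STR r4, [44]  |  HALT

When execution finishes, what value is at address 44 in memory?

after MOV r1, #23: r1=23
after MOV r2, #34: r2=34
after MOV r3, #15: r3=15
after MOV r4, #31: r4=31
after MOV r7, #-1: r7=-1
after LDR r2, [40]: r2=M[40]=46
after MUL r7, r4, r1: r7=31*23=713
after ADD r7, r4, #5: r7=31+5=36
after MOD r1, r3, #10: r1=15%10=5
after XOR r4, r1, #3: r4=5^3=6
STR r4, [44] → M[44]=6
halt.

6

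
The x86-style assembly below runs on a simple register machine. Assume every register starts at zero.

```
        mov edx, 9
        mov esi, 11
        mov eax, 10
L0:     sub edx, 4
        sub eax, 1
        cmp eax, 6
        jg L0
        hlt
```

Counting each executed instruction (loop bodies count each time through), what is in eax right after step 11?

mov edx, 9 → edx=9
mov esi, 11 → esi=11
mov eax, 10 → eax=10
sub edx, 4 → edx=9-4=5
sub eax, 1 → eax=10-1=9
cmp eax, 6  (cmp 9,6)
jg L0: taken
sub edx, 4 → edx=5-4=1
sub eax, 1 → eax=9-1=8
cmp eax, 6  (cmp 8,6)
jg L0: taken
After step 11: eax = 8.

8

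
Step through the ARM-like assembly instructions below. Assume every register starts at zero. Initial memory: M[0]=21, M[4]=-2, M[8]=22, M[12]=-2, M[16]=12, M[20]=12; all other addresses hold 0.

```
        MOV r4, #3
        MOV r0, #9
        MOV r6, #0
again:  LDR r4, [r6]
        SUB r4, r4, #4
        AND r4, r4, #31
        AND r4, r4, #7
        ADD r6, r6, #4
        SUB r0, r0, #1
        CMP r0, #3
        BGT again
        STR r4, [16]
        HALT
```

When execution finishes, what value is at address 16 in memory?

0

r4=3
r0=9
r6=0
r4=M[0]=21
r4=21-4=17
r4=17&31=17
r4=17&7=1
r6=0+4=4
r0=9-1=8
CMP r0, #3  (cmp 8,3)
BGT again: taken
r4=M[4]=-2
r4=(-2)-4=-6
r4=(-6)&31=26
r4=26&7=2
r6=4+4=8
r0=8-1=7
CMP r0, #3  (cmp 7,3)
BGT again: taken
r4=M[8]=22
r4=22-4=18
r4=18&31=18
r4=18&7=2
r6=8+4=12
r0=7-1=6
CMP r0, #3  (cmp 6,3)
BGT again: taken
r4=M[12]=-2
r4=(-2)-4=-6
r4=(-6)&31=26
r4=26&7=2
r6=12+4=16
r0=6-1=5
CMP r0, #3  (cmp 5,3)
BGT again: taken
r4=M[16]=12
r4=12-4=8
r4=8&31=8
r4=8&7=0
r6=16+4=20
r0=5-1=4
CMP r0, #3  (cmp 4,3)
BGT again: taken
r4=M[20]=12
r4=12-4=8
r4=8&31=8
r4=8&7=0
r6=20+4=24
r0=4-1=3
CMP r0, #3  (cmp 3,3)
BGT again: not taken
STR r4, [16] → M[16]=0
halt.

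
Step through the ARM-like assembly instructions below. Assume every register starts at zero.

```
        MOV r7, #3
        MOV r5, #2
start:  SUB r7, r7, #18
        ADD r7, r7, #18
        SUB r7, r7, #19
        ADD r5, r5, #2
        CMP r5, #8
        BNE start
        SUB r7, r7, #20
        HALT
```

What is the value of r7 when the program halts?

-74

after MOV r7, #3: r7=3
after MOV r5, #2: r5=2
after SUB r7, r7, #18: r7=3-18=-15
after ADD r7, r7, #18: r7=(-15)+18=3
after SUB r7, r7, #19: r7=3-19=-16
after ADD r5, r5, #2: r5=2+2=4
CMP r5, #8  (cmp 4,8)
BNE start: taken
after SUB r7, r7, #18: r7=(-16)-18=-34
after ADD r7, r7, #18: r7=(-34)+18=-16
after SUB r7, r7, #19: r7=(-16)-19=-35
after ADD r5, r5, #2: r5=4+2=6
CMP r5, #8  (cmp 6,8)
BNE start: taken
after SUB r7, r7, #18: r7=(-35)-18=-53
after ADD r7, r7, #18: r7=(-53)+18=-35
after SUB r7, r7, #19: r7=(-35)-19=-54
after ADD r5, r5, #2: r5=6+2=8
CMP r5, #8  (cmp 8,8)
BNE start: not taken
after SUB r7, r7, #20: r7=(-54)-20=-74
halt.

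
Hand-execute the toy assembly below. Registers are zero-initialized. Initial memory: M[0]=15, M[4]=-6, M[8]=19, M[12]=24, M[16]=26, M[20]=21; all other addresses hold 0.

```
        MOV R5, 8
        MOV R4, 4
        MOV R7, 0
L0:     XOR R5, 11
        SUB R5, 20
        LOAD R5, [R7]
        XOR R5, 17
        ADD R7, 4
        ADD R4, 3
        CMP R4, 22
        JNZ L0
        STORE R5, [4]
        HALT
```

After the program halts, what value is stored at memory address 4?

R5=8
R4=4
R7=0
R5=8^11=3
R5=3-20=-17
R5=M[0]=15
R5=15^17=30
R7=0+4=4
R4=4+3=7
CMP R4, 22  (cmp 7,22)
JNZ L0: taken
R5=30^11=21
R5=21-20=1
R5=M[4]=-6
R5=(-6)^17=-21
R7=4+4=8
R4=7+3=10
CMP R4, 22  (cmp 10,22)
JNZ L0: taken
R5=(-21)^11=-32
R5=(-32)-20=-52
R5=M[8]=19
R5=19^17=2
R7=8+4=12
R4=10+3=13
CMP R4, 22  (cmp 13,22)
JNZ L0: taken
R5=2^11=9
R5=9-20=-11
R5=M[12]=24
R5=24^17=9
R7=12+4=16
R4=13+3=16
CMP R4, 22  (cmp 16,22)
JNZ L0: taken
R5=9^11=2
R5=2-20=-18
R5=M[16]=26
R5=26^17=11
R7=16+4=20
R4=16+3=19
CMP R4, 22  (cmp 19,22)
JNZ L0: taken
R5=11^11=0
R5=0-20=-20
R5=M[20]=21
R5=21^17=4
R7=20+4=24
R4=19+3=22
CMP R4, 22  (cmp 22,22)
JNZ L0: not taken
STORE R5, [4] → M[4]=4
halt.

4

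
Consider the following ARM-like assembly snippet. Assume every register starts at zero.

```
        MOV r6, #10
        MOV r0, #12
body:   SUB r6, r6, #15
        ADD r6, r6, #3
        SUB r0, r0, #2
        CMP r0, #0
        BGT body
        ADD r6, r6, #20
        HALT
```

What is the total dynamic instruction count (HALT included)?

34

MOV r6, #10 → r6=10
MOV r0, #12 → r0=12
SUB r6, r6, #15 → r6=10-15=-5
ADD r6, r6, #3 → r6=(-5)+3=-2
SUB r0, r0, #2 → r0=12-2=10
CMP r0, #0  (cmp 10,0)
BGT body: taken
SUB r6, r6, #15 → r6=(-2)-15=-17
ADD r6, r6, #3 → r6=(-17)+3=-14
SUB r0, r0, #2 → r0=10-2=8
CMP r0, #0  (cmp 8,0)
BGT body: taken
SUB r6, r6, #15 → r6=(-14)-15=-29
ADD r6, r6, #3 → r6=(-29)+3=-26
SUB r0, r0, #2 → r0=8-2=6
CMP r0, #0  (cmp 6,0)
BGT body: taken
SUB r6, r6, #15 → r6=(-26)-15=-41
ADD r6, r6, #3 → r6=(-41)+3=-38
SUB r0, r0, #2 → r0=6-2=4
CMP r0, #0  (cmp 4,0)
BGT body: taken
SUB r6, r6, #15 → r6=(-38)-15=-53
ADD r6, r6, #3 → r6=(-53)+3=-50
SUB r0, r0, #2 → r0=4-2=2
CMP r0, #0  (cmp 2,0)
BGT body: taken
SUB r6, r6, #15 → r6=(-50)-15=-65
ADD r6, r6, #3 → r6=(-65)+3=-62
SUB r0, r0, #2 → r0=2-2=0
CMP r0, #0  (cmp 0,0)
BGT body: not taken
ADD r6, r6, #20 → r6=(-62)+20=-42
halt.
Total executed instructions: 34.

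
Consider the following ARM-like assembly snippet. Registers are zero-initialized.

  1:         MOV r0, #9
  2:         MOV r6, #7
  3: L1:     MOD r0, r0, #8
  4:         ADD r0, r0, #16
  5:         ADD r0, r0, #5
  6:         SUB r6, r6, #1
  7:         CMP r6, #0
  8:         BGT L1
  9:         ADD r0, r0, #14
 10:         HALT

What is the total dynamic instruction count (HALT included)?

46

after MOV r0, #9: r0=9
after MOV r6, #7: r6=7
after MOD r0, r0, #8: r0=9%8=1
after ADD r0, r0, #16: r0=1+16=17
after ADD r0, r0, #5: r0=17+5=22
after SUB r6, r6, #1: r6=7-1=6
CMP r6, #0  (cmp 6,0)
BGT L1: taken
after MOD r0, r0, #8: r0=22%8=6
after ADD r0, r0, #16: r0=6+16=22
after ADD r0, r0, #5: r0=22+5=27
after SUB r6, r6, #1: r6=6-1=5
CMP r6, #0  (cmp 5,0)
BGT L1: taken
after MOD r0, r0, #8: r0=27%8=3
after ADD r0, r0, #16: r0=3+16=19
after ADD r0, r0, #5: r0=19+5=24
after SUB r6, r6, #1: r6=5-1=4
CMP r6, #0  (cmp 4,0)
BGT L1: taken
after MOD r0, r0, #8: r0=24%8=0
after ADD r0, r0, #16: r0=0+16=16
after ADD r0, r0, #5: r0=16+5=21
after SUB r6, r6, #1: r6=4-1=3
CMP r6, #0  (cmp 3,0)
BGT L1: taken
after MOD r0, r0, #8: r0=21%8=5
after ADD r0, r0, #16: r0=5+16=21
after ADD r0, r0, #5: r0=21+5=26
after SUB r6, r6, #1: r6=3-1=2
CMP r6, #0  (cmp 2,0)
BGT L1: taken
after MOD r0, r0, #8: r0=26%8=2
after ADD r0, r0, #16: r0=2+16=18
after ADD r0, r0, #5: r0=18+5=23
after SUB r6, r6, #1: r6=2-1=1
CMP r6, #0  (cmp 1,0)
BGT L1: taken
after MOD r0, r0, #8: r0=23%8=7
after ADD r0, r0, #16: r0=7+16=23
after ADD r0, r0, #5: r0=23+5=28
after SUB r6, r6, #1: r6=1-1=0
CMP r6, #0  (cmp 0,0)
BGT L1: not taken
after ADD r0, r0, #14: r0=28+14=42
halt.
Total executed instructions: 46.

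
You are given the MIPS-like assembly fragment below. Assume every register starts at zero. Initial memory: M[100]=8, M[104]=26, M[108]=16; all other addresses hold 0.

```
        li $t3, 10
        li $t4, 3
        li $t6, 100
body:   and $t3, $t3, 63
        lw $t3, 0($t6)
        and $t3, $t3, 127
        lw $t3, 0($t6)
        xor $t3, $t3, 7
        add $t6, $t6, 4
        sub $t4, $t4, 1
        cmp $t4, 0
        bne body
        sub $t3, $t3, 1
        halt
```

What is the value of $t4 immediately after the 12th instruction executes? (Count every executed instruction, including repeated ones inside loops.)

2

after li $t3, 10: $t3=10
after li $t4, 3: $t4=3
after li $t6, 100: $t6=100
after and $t3, $t3, 63: $t3=10&63=10
after lw $t3, 0($t6): $t3=M[100]=8
after and $t3, $t3, 127: $t3=8&127=8
after lw $t3, 0($t6): $t3=M[100]=8
after xor $t3, $t3, 7: $t3=8^7=15
after add $t6, $t6, 4: $t6=100+4=104
after sub $t4, $t4, 1: $t4=3-1=2
cmp $t4, 0  (cmp 2,0)
bne body: taken
After step 12: $t4 = 2.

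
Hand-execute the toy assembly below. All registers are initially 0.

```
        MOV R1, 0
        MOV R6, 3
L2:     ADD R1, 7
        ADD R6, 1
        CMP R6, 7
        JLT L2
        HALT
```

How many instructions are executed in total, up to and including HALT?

after MOV R1, 0: R1=0
after MOV R6, 3: R6=3
after ADD R1, 7: R1=0+7=7
after ADD R6, 1: R6=3+1=4
CMP R6, 7  (cmp 4,7)
JLT L2: taken
after ADD R1, 7: R1=7+7=14
after ADD R6, 1: R6=4+1=5
CMP R6, 7  (cmp 5,7)
JLT L2: taken
after ADD R1, 7: R1=14+7=21
after ADD R6, 1: R6=5+1=6
CMP R6, 7  (cmp 6,7)
JLT L2: taken
after ADD R1, 7: R1=21+7=28
after ADD R6, 1: R6=6+1=7
CMP R6, 7  (cmp 7,7)
JLT L2: not taken
halt.
Total executed instructions: 19.

19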